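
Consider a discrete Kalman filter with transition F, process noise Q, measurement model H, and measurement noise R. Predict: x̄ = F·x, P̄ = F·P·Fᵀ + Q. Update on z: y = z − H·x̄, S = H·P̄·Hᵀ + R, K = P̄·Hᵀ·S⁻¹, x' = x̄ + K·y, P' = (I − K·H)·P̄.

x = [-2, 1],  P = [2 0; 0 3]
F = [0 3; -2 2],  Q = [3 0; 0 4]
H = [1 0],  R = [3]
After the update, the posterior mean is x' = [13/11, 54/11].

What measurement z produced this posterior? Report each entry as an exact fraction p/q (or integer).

x̄ = F·x = [3, 6]
P̄ = F·P·Fᵀ + Q = [30 18; 18 24]
S = H·P̄·Hᵀ + R = [33]
K = P̄·Hᵀ·S⁻¹ = [10/11; 6/11]
x' − x̄ = [-20/11, -12/11] = K·y
y = (KᵀK)⁻¹·Kᵀ·(x' − x̄) = [-2]
z = y + H·x̄ = [-2] + [3] = [1]

z = [1]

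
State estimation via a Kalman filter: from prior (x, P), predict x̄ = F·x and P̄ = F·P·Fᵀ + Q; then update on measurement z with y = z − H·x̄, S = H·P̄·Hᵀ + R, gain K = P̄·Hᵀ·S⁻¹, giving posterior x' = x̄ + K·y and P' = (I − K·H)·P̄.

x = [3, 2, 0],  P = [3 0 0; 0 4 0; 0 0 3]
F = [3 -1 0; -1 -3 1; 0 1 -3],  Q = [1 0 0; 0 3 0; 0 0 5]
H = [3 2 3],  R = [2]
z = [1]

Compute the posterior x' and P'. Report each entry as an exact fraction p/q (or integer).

x̄ = F·x = [7, -9, 2]
P̄ = F·P·Fᵀ + Q = [32 3 -4; 3 45 -21; -4 -21 36]
y = z − H·x̄ = [-8]
S = H·P̄·Hᵀ + R = [506]
K = P̄·Hᵀ·S⁻¹ = [45/253; 18/253; 27/253]
x' = x̄ + K·y = [1411/253, -2421/253, 290/253]
P' = (I − K·H)·P̄ = [4046/253 -861/253 -3442/253; -861/253 10737/253 -6285/253; -3442/253 -6285/253 7650/253]

x' = [1411/253, -2421/253, 290/253]
P' = [4046/253 -861/253 -3442/253; -861/253 10737/253 -6285/253; -3442/253 -6285/253 7650/253]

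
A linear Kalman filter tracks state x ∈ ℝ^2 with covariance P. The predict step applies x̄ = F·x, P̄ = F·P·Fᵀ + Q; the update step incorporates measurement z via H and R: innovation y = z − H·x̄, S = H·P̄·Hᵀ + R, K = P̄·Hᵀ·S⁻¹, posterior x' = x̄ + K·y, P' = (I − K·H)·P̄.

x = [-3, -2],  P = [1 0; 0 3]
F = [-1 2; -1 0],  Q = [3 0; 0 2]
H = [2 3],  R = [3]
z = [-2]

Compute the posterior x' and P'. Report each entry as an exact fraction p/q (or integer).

x̄ = F·x = [-1, 3]
P̄ = F·P·Fᵀ + Q = [16 1; 1 3]
y = z − H·x̄ = [-9]
S = H·P̄·Hᵀ + R = [106]
K = P̄·Hᵀ·S⁻¹ = [35/106; 11/106]
x' = x̄ + K·y = [-421/106, 219/106]
P' = (I − K·H)·P̄ = [471/106 -279/106; -279/106 197/106]

x' = [-421/106, 219/106]
P' = [471/106 -279/106; -279/106 197/106]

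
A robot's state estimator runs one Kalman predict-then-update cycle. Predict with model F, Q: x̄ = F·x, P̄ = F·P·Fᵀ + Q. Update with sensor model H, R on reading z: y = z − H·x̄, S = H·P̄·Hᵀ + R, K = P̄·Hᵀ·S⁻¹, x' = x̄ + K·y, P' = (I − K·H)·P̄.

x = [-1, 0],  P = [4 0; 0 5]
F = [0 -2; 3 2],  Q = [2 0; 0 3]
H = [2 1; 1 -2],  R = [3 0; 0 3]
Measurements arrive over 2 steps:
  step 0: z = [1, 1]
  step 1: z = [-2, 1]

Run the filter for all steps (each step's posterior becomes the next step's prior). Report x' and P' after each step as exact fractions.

step 0: x' = [6414/11837, -2932/11837], P' = [6834/11837 -90/11837; -90/11837 14001/23674]
step 1: x' = [-976104/2445793, -1597798/2445793], P' = [1270914/2445793 -41193/2445793; -41193/2445793 2758617/4891586]

step 0: x̄ = F·x = [0, -3]
step 0: P̄ = F·P·Fᵀ + Q = [22 -20; -20 59]
step 0: y = z − H·x̄ = [4, -5]
step 0: S = H·P̄·Hᵀ + R = [70 -14; -14 341]
step 0: K = P̄·Hᵀ·S⁻¹ = [4526/11837 334/1691; 4547/23674 -671/1691]
step 0: x' = x̄ + K·y = [6414/11837, -2932/11837]
step 0: P' = (I − K·H)·P̄ = [6834/11837 -90/11837; -90/11837 14001/23674]
step 1: x̄ = F·x = [5864/11837, 13378/11837]
step 1: P̄ = F·P·Fᵀ + Q = [51676/11837 -27462/11837; -27462/11837 123939/11837]
step 1: y = z − H·x̄ = [-48780/11837, 32729/11837]
step 1: S = H·P̄·Hᵀ + R = [256306/11837 -62140/11837; -62140/11837 692791/11837]
step 1: K = P̄·Hᵀ·S⁻¹ = [833545/2445793 451100/2445793; 864615/4891586 -933270/2445793]
step 1: x' = x̄ + K·y = [-976104/2445793, -1597798/2445793]
step 1: P' = (I − K·H)·P̄ = [1270914/2445793 -41193/2445793; -41193/2445793 2758617/4891586]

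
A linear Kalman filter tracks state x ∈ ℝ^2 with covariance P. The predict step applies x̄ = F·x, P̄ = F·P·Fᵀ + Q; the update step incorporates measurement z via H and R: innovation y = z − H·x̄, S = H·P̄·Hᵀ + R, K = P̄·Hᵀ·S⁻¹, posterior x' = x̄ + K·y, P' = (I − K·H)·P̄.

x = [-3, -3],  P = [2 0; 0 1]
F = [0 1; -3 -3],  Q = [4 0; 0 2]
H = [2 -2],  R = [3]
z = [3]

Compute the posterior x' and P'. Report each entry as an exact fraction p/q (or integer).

x' = [231/163, 54/163]
P' = [559/163 535/163; 535/163 631/163]

x̄ = F·x = [-3, 18]
P̄ = F·P·Fᵀ + Q = [5 -3; -3 29]
y = z − H·x̄ = [45]
S = H·P̄·Hᵀ + R = [163]
K = P̄·Hᵀ·S⁻¹ = [16/163; -64/163]
x' = x̄ + K·y = [231/163, 54/163]
P' = (I − K·H)·P̄ = [559/163 535/163; 535/163 631/163]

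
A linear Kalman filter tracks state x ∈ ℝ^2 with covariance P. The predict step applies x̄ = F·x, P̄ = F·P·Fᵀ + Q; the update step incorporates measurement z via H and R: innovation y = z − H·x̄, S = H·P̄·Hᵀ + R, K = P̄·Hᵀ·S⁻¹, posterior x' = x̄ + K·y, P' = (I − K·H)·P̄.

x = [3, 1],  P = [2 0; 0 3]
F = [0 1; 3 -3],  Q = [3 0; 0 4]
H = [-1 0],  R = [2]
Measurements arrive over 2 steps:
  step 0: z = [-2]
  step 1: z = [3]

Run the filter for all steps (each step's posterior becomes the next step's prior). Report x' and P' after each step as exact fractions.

step 0: x̄ = F·x = [1, 6]
step 0: P̄ = F·P·Fᵀ + Q = [6 -9; -9 49]
step 0: y = z − H·x̄ = [-1]
step 0: S = H·P̄·Hᵀ + R = [8]
step 0: K = P̄·Hᵀ·S⁻¹ = [-3/4; 9/8]
step 0: x' = x̄ + K·y = [7/4, 39/8]
step 0: P' = (I − K·H)·P̄ = [3/2 -9/4; -9/4 311/8]
step 1: x̄ = F·x = [39/8, -75/8]
step 1: P̄ = F·P·Fᵀ + Q = [335/8 -987/8; -987/8 3263/8]
step 1: y = z − H·x̄ = [63/8]
step 1: S = H·P̄·Hᵀ + R = [351/8]
step 1: K = P̄·Hᵀ·S⁻¹ = [-335/351; 329/117]
step 1: x' = x̄ + K·y = [-103/39, 166/13]
step 1: P' = (I − K·H)·P̄ = [670/351 -658/117; -658/117 2377/39]

step 0: x' = [7/4, 39/8], P' = [3/2 -9/4; -9/4 311/8]
step 1: x' = [-103/39, 166/13], P' = [670/351 -658/117; -658/117 2377/39]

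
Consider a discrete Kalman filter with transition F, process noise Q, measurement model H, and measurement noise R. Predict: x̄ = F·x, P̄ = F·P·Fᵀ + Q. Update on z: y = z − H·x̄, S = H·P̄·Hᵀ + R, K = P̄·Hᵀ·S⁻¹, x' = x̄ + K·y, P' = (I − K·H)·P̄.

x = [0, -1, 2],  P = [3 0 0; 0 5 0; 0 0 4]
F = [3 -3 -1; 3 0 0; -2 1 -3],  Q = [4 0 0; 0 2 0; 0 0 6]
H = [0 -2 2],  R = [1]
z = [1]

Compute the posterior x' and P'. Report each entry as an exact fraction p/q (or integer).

x' = [-943/497, -1410/497, -167/71]
P' = [30544/497 4395/497 621/71; 4395/497 5577/497 790/71; 621/71 790/71 801/71]

x̄ = F·x = [1, 0, -7]
P̄ = F·P·Fᵀ + Q = [80 27 -21; 27 29 -18; -21 -18 59]
y = z − H·x̄ = [15]
S = H·P̄·Hᵀ + R = [497]
K = P̄·Hᵀ·S⁻¹ = [-96/497; -94/497; 22/71]
x' = x̄ + K·y = [-943/497, -1410/497, -167/71]
P' = (I − K·H)·P̄ = [30544/497 4395/497 621/71; 4395/497 5577/497 790/71; 621/71 790/71 801/71]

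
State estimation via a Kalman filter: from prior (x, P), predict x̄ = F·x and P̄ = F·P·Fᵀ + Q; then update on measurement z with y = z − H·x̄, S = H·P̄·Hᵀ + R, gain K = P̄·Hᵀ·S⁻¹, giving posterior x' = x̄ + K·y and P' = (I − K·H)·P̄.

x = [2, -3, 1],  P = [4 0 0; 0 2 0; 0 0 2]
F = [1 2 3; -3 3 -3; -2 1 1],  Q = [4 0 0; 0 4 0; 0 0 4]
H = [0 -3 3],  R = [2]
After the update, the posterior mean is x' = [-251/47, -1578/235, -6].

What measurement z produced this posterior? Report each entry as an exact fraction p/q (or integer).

x̄ = F·x = [-1, -18, -6]
P̄ = F·P·Fᵀ + Q = [34 -18 2; -18 76 24; 2 24 24]
S = H·P̄·Hᵀ + R = [470]
K = P̄·Hᵀ·S⁻¹ = [6/47; -78/235; 0]
x' − x̄ = [-204/47, 2652/235, 0] = K·y
y = (KᵀK)⁻¹·Kᵀ·(x' − x̄) = [-34]
z = y + H·x̄ = [-34] + [36] = [2]

z = [2]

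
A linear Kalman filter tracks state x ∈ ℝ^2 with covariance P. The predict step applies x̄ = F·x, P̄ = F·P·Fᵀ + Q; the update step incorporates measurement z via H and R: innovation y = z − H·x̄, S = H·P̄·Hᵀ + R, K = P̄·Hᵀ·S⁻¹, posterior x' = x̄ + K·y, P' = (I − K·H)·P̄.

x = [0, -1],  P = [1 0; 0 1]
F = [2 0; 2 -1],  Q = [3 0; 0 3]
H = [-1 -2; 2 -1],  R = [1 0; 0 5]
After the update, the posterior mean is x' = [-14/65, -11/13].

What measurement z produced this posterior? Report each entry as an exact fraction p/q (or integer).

z = [2, 1]

x̄ = F·x = [0, 1]
P̄ = F·P·Fᵀ + Q = [7 4; 4 8]
S = H·P̄·Hᵀ + R = [56 -10; -10 25]
K = P̄·Hᵀ·S⁻¹ = [-11/52 41/130; -5/13 -2/13]
x' − x̄ = [-14/65, -24/13] = K·y
y = (KᵀK)⁻¹·Kᵀ·(x' − x̄) = [4, 2]
z = y + H·x̄ = [4, 2] + [-2, -1] = [2, 1]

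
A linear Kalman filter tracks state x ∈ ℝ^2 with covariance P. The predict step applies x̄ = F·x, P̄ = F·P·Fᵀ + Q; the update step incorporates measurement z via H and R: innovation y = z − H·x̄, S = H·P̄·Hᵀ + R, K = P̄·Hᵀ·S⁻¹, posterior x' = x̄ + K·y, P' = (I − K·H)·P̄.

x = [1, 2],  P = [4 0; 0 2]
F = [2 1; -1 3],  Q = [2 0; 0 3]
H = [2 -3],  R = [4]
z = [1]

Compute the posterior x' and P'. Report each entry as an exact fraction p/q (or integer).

x̄ = F·x = [4, 5]
P̄ = F·P·Fᵀ + Q = [20 -2; -2 25]
y = z − H·x̄ = [8]
S = H·P̄·Hᵀ + R = [333]
K = P̄·Hᵀ·S⁻¹ = [46/333; -79/333]
x' = x̄ + K·y = [1700/333, 1033/333]
P' = (I − K·H)·P̄ = [4544/333 2968/333; 2968/333 2084/333]

x' = [1700/333, 1033/333]
P' = [4544/333 2968/333; 2968/333 2084/333]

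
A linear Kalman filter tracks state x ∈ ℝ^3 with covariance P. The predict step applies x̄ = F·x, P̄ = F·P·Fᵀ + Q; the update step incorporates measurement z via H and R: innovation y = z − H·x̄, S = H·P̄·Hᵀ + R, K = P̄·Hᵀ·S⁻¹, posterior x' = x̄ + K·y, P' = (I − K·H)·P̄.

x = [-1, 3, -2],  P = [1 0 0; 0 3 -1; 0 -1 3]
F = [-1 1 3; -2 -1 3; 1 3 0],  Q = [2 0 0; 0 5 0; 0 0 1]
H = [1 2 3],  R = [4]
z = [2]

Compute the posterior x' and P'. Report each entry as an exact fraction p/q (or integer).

x̄ = F·x = [-2, -7, 8]
P̄ = F·P·Fᵀ + Q = [27 26 -1; 26 45 -20; -1 -20 29]
y = z − H·x̄ = [-6]
S = H·P̄·Hᵀ + R = [330]
K = P̄·Hᵀ·S⁻¹ = [38/165; 28/165; 23/165]
x' = x̄ + K·y = [-186/55, -441/55, 394/55]
P' = (I − K·H)·P̄ = [1567/165 2162/165 -1913/165; 2162/165 5857/165 -4588/165; -1913/165 -4588/165 3727/165]

x' = [-186/55, -441/55, 394/55]
P' = [1567/165 2162/165 -1913/165; 2162/165 5857/165 -4588/165; -1913/165 -4588/165 3727/165]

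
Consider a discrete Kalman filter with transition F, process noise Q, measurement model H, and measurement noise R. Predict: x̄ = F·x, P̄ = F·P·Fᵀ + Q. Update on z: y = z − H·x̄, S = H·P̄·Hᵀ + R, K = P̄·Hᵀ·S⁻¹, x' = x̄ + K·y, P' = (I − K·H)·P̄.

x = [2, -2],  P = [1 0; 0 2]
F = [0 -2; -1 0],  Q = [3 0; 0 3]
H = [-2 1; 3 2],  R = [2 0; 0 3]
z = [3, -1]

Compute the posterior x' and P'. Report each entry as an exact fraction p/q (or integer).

x' = [-261/317, 176/317]
P' = [275/1268 -33/317; -33/317 168/317]

x̄ = F·x = [4, -2]
P̄ = F·P·Fᵀ + Q = [11 0; 0 4]
y = z − H·x̄ = [13, -9]
S = H·P̄·Hᵀ + R = [50 -58; -58 118]
K = P̄·Hᵀ·S⁻¹ = [-341/1268 187/1268; 117/317 79/317]
x' = x̄ + K·y = [-261/317, 176/317]
P' = (I − K·H)·P̄ = [275/1268 -33/317; -33/317 168/317]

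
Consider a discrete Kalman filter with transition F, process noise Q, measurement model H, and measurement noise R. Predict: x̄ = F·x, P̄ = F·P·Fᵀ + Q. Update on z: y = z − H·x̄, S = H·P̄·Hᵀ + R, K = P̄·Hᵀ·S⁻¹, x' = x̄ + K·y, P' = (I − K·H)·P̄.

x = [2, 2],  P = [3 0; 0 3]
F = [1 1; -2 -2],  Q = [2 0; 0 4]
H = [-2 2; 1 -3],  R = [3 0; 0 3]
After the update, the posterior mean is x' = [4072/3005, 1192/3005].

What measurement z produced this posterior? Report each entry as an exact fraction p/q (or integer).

x̄ = F·x = [4, -8]
P̄ = F·P·Fᵀ + Q = [8 -12; -12 28]
S = H·P̄·Hᵀ + R = [243 -280; -280 335]
K = P̄·Hᵀ·S⁻¹ = [-216/601 -508/3005; -16/601 -928/3005]
x' − x̄ = [-7948/3005, 25232/3005] = K·y
y = (KᵀK)⁻¹·Kᵀ·(x' − x̄) = [21, -29]
z = y + H·x̄ = [21, -29] + [-24, 28] = [-3, -1]

z = [-3, -1]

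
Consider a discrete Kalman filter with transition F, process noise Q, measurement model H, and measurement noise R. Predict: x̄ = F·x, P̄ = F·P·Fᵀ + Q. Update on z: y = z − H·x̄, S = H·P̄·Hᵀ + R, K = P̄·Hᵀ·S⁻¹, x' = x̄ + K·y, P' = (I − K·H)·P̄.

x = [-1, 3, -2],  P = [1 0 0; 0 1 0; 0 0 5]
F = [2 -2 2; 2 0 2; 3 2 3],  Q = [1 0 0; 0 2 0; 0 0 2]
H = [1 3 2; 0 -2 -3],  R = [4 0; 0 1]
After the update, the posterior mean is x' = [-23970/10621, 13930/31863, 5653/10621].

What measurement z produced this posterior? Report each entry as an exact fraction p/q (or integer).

z = [2, -2]

x̄ = F·x = [-12, -6, -3]
P̄ = F·P·Fᵀ + Q = [29 24 32; 24 26 36; 32 36 60]
S = H·P̄·Hᵀ + R = [1211 -1128; -1128 1077]
K = P̄·Hᵀ·S⁻¹ = [5091/10621 3912/10621; 2306/10621 2512/31863; -1412/10621 -3964/10621]
x' − x̄ = [103482/10621, 205108/31863, 37516/10621] = K·y
y = (KᵀK)⁻¹·Kᵀ·(x' − x̄) = [38, -23]
z = y + H·x̄ = [38, -23] + [-36, 21] = [2, -2]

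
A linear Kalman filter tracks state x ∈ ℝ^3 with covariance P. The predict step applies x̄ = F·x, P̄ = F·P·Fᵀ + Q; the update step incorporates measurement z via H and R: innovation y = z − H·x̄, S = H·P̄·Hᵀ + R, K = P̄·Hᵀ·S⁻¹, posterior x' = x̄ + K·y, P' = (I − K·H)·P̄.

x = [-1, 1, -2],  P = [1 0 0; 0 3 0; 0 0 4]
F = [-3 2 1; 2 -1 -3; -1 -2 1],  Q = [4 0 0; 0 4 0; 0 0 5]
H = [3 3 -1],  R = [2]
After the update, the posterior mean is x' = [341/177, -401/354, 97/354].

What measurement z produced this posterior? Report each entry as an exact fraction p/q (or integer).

x̄ = F·x = [3, 3, -3]
P̄ = F·P·Fᵀ + Q = [29 -24 -5; -24 47 -8; -5 -8 22]
S = H·P̄·Hᵀ + R = [354]
K = P̄·Hᵀ·S⁻¹ = [10/177; 77/354; -61/354]
x' − x̄ = [-190/177, -1463/354, 1159/354] = K·y
y = (KᵀK)⁻¹·Kᵀ·(x' − x̄) = [-19]
z = y + H·x̄ = [-19] + [21] = [2]

z = [2]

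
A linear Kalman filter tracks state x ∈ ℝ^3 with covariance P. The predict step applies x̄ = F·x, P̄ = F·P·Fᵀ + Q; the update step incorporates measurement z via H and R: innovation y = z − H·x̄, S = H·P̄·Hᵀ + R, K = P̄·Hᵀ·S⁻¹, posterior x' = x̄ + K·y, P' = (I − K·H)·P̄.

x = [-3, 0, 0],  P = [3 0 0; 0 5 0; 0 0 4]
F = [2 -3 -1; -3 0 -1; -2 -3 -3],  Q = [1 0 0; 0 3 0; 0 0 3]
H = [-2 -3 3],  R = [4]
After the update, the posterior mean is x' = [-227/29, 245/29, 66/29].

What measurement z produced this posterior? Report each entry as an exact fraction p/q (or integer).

x̄ = F·x = [-6, 9, 6]
P̄ = F·P·Fᵀ + Q = [62 -14 45; -14 34 30; 45 30 96]
S = H·P̄·Hᵀ + R = [174]
K = P̄·Hᵀ·S⁻¹ = [53/174; 8/87; 18/29]
x' − x̄ = [-53/29, -16/29, -108/29] = K·y
y = (KᵀK)⁻¹·Kᵀ·(x' − x̄) = [-6]
z = y + H·x̄ = [-6] + [3] = [-3]

z = [-3]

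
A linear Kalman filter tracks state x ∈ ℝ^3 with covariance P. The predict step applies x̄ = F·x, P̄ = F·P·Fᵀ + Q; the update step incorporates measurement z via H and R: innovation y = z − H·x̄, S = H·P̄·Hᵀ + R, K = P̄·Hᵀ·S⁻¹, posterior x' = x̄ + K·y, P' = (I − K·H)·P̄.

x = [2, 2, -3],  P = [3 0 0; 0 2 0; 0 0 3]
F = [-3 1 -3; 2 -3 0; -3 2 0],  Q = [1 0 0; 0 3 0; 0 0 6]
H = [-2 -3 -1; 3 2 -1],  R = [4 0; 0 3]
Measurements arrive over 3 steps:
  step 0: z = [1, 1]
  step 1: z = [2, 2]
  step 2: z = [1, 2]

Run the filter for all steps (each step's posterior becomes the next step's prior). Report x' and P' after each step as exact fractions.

step 0: x̄ = F·x = [5, -2, -2]
step 0: P̄ = F·P·Fᵀ + Q = [57 -24 31; -24 33 -30; 31 -30 41]
step 0: y = z − H·x̄ = [3, -12]
step 0: S = H·P̄·Hᵀ + R = [226 -248; -248 335]
step 0: K = P̄·Hᵀ·S⁻¹ = [-1639/14206 1344/7103; -1083/14206 108/7103; -6339/14206 -2516/7103]
step 0: x' = x̄ + K·y = [33857/14206, -34253/14206, 12955/14206]
step 0: P' = (I − K·H)·P̄ = [442799/14206 -439875/14206 440583/14206; -439875/14206 440871/14206 -438531/14206; 440583/14206 -438531/14206 459783/14206]
step 1: x̄ = F·x = [-174689/14206, 170473/14206, -170077/14206]
step 1: P̄ = F·P·Fᵀ + Q = [21779245/14206 -15408309/14206 15422241/14206; -15408309/14206 11060153/14206 -11020395/14206; 15422241/14206 -11020395/14206 11112411/14206]
step 1: y = z − H·x̄ = [10188/7103, 20728/7103]
step 1: S = H·P̄·Hᵀ + R = [4247239/7103 -6029298/7103; -6029298/7103 9028636/7103]
step 1: K = P̄·Hᵀ·S⁻¹ = [-258629/70193600 148139781/140387200; -25757517/140387200 -237849587/280774400; -44022861/140387200 145106829/280774400]
step 1: x' = x̄ + K·y = [-2129539/230900, 4278503/461800, -5040001/461800]
step 1: P' = (I − K·H)·P̄ = [7800432001/70193600 -15511566327/140387200 15335040009/140387200; -15511566327/140387200 30921634929/280774400 -30512579343/280774400; 15335040009/140387200 -30512579343/280774400 30549760881/280774400]
step 2: x̄ = F·x = [1608787/23090, -4270733/92360, 533356/11545]
step 2: P̄ = F·P·Fᵀ + Q = [942650951/175484 -5399317131/1403872 1351216515/350968; -5399317131/1403872 31048861657/11230976 -7760409021/2807744; 1351216515/350968 -7760409021/2807744 1946160825/701936]
step 2: y = z − H·x̄ = [883461/18472, -631241/9236]
step 2: S = H·P̄·Hᵀ + R = [20313348313/11230976 -14942072433/5615488; -14942072433/5615488 11183297353/2807744]
step 2: K = P̄·Hᵀ·S⁻¹ = [-2766491453/347671104125 794669668467/695342208250; -124607426439/695342208250 -1299483146729/1390684416500; -220987584297/695342208250 839307345783/1390684416500]
step 2: x' = x̄ + K·y = [-612918594898/69534220825, 2517909407577/278136883300, -2850914212919/278136883300]
step 2: P' = (I − K·H)·P̄ = [84131987756519/695342208250 -41825379784557/347671104125 41355217562964/347671104125; -41825379784557/347671104125 166721201132493/1390684416500 -164563705709511/1390684416500; 41355217562964/347671104125 -164563705709511/1390684416500 164617277299197/1390684416500]

step 0: x' = [33857/14206, -34253/14206, 12955/14206], P' = [442799/14206 -439875/14206 440583/14206; -439875/14206 440871/14206 -438531/14206; 440583/14206 -438531/14206 459783/14206]
step 1: x' = [-2129539/230900, 4278503/461800, -5040001/461800], P' = [7800432001/70193600 -15511566327/140387200 15335040009/140387200; -15511566327/140387200 30921634929/280774400 -30512579343/280774400; 15335040009/140387200 -30512579343/280774400 30549760881/280774400]
step 2: x' = [-612918594898/69534220825, 2517909407577/278136883300, -2850914212919/278136883300], P' = [84131987756519/695342208250 -41825379784557/347671104125 41355217562964/347671104125; -41825379784557/347671104125 166721201132493/1390684416500 -164563705709511/1390684416500; 41355217562964/347671104125 -164563705709511/1390684416500 164617277299197/1390684416500]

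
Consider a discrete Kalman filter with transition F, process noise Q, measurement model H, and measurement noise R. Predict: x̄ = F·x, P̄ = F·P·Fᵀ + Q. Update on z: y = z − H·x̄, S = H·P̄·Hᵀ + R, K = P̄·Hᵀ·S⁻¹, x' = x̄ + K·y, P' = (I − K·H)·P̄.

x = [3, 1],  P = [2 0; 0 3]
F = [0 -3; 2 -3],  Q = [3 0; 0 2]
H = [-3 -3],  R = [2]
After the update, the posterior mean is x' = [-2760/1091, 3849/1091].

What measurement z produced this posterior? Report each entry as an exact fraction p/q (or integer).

z = [-3]

x̄ = F·x = [-3, 3]
P̄ = F·P·Fᵀ + Q = [30 27; 27 37]
S = H·P̄·Hᵀ + R = [1091]
K = P̄·Hᵀ·S⁻¹ = [-171/1091; -192/1091]
x' − x̄ = [513/1091, 576/1091] = K·y
y = (KᵀK)⁻¹·Kᵀ·(x' − x̄) = [-3]
z = y + H·x̄ = [-3] + [0] = [-3]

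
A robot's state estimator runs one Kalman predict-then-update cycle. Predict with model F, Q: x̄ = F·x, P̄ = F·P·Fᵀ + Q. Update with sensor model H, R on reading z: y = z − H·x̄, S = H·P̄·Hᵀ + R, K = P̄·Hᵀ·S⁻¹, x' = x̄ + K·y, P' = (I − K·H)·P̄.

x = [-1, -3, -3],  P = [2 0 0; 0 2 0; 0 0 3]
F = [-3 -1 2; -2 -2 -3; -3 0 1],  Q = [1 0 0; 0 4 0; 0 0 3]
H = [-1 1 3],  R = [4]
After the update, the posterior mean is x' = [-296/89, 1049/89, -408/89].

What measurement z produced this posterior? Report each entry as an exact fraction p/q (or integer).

z = [1]

x̄ = F·x = [0, 17, 0]
P̄ = F·P·Fᵀ + Q = [33 -2 24; -2 47 3; 24 3 24]
S = H·P̄·Hᵀ + R = [178]
K = P̄·Hᵀ·S⁻¹ = [37/178; 29/89; 51/178]
x' − x̄ = [-296/89, -464/89, -408/89] = K·y
y = (KᵀK)⁻¹·Kᵀ·(x' − x̄) = [-16]
z = y + H·x̄ = [-16] + [17] = [1]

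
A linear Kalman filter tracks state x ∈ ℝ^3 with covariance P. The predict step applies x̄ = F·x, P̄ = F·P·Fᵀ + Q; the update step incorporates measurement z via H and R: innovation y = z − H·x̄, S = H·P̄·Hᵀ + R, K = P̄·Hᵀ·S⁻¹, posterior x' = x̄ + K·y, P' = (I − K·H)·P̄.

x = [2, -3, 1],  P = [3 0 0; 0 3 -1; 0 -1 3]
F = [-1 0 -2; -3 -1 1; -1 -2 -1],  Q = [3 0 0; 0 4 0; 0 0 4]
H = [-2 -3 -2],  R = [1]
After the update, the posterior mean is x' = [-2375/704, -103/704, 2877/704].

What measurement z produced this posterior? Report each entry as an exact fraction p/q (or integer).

x̄ = F·x = [-4, -2, 3]
P̄ = F·P·Fᵀ + Q = [18 1 5; 1 39 13; 5 13 18]
S = H·P̄·Hᵀ + R = [704]
K = P̄·Hᵀ·S⁻¹ = [-49/704; -145/704; -85/704]
x' − x̄ = [441/704, 1305/704, 765/704] = K·y
y = (KᵀK)⁻¹·Kᵀ·(x' − x̄) = [-9]
z = y + H·x̄ = [-9] + [8] = [-1]

z = [-1]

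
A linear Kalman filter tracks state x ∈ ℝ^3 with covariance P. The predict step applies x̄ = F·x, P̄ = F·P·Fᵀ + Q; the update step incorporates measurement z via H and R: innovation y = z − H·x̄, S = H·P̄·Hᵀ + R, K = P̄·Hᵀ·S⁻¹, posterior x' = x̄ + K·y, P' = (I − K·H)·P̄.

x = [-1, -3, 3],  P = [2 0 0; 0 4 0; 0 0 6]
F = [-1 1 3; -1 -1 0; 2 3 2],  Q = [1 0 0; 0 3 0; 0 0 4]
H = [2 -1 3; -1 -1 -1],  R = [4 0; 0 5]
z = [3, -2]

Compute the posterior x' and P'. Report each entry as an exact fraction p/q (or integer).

x̄ = F·x = [7, 4, -5]
P̄ = F·P·Fᵀ + Q = [61 -2 44; -2 9 -16; 44 -16 72]
y = z − H·x̄ = [8, 4]
S = H·P̄·Hᵀ + R = [1537 -515; -515 199]
K = P̄·Hᵀ·S⁻¹ = [-2101/40638 -26471/40638; -3752/20319 -8791/20319; 2030/6773 1850/6773]
x' = x̄ + K·y = [80887/20319, 16096/20319, -10225/6773]
P' = (I − K·H)·P̄ = [290261/40638 14401/20319 -31118/6773; 14401/20319 33118/20319 -1188/6773; -31118/6773 -1188/6773 23056/6773]

x' = [80887/20319, 16096/20319, -10225/6773]
P' = [290261/40638 14401/20319 -31118/6773; 14401/20319 33118/20319 -1188/6773; -31118/6773 -1188/6773 23056/6773]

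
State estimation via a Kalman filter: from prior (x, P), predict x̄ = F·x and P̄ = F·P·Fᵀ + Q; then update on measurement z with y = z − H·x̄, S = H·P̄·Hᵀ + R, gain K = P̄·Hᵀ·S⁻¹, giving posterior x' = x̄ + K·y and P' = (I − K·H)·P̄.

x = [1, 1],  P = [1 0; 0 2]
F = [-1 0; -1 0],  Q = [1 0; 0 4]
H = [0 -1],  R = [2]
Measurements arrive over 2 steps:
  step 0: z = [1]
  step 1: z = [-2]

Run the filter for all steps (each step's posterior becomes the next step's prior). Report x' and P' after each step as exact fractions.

step 0: x̄ = F·x = [-1, -1]
step 0: P̄ = F·P·Fᵀ + Q = [2 1; 1 5]
step 0: y = z − H·x̄ = [0]
step 0: S = H·P̄·Hᵀ + R = [7]
step 0: K = P̄·Hᵀ·S⁻¹ = [-1/7; -5/7]
step 0: x' = x̄ + K·y = [-1, -1]
step 0: P' = (I − K·H)·P̄ = [13/7 2/7; 2/7 10/7]
step 1: x̄ = F·x = [1, 1]
step 1: P̄ = F·P·Fᵀ + Q = [20/7 13/7; 13/7 41/7]
step 1: y = z − H·x̄ = [-1]
step 1: S = H·P̄·Hᵀ + R = [55/7]
step 1: K = P̄·Hᵀ·S⁻¹ = [-13/55; -41/55]
step 1: x' = x̄ + K·y = [68/55, 96/55]
step 1: P' = (I − K·H)·P̄ = [133/55 26/55; 26/55 82/55]

step 0: x' = [-1, -1], P' = [13/7 2/7; 2/7 10/7]
step 1: x' = [68/55, 96/55], P' = [133/55 26/55; 26/55 82/55]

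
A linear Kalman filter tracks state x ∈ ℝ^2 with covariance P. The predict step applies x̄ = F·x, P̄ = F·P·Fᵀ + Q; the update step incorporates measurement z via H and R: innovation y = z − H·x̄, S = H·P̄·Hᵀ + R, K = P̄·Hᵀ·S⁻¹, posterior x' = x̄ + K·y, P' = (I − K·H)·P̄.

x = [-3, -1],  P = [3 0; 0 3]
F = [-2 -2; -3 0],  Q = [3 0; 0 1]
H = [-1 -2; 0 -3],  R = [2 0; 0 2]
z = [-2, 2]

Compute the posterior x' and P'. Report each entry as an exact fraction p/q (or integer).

x̄ = F·x = [8, 9]
P̄ = F·P·Fᵀ + Q = [27 18; 18 28]
y = z − H·x̄ = [24, 29]
S = H·P̄·Hᵀ + R = [213 222; 222 254]
K = P̄·Hᵀ·S⁻¹ = [-669/803 414/803; -74/2409 -244/803]
x' = x̄ + K·y = [2374/803, -441/803]
P' = (I − K·H)·P̄ = [1890/803 -276/803; -276/803 488/2409]

x' = [2374/803, -441/803]
P' = [1890/803 -276/803; -276/803 488/2409]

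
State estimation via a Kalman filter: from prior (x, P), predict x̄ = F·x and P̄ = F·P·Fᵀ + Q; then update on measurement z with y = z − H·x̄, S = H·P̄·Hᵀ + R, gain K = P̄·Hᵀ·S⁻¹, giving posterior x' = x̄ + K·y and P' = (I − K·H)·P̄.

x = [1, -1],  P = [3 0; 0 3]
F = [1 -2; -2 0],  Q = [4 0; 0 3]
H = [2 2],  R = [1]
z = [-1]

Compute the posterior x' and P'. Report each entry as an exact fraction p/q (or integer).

x' = [189/89, -232/89]
P' = [1015/89 -1002/89; -1002/89 1011/89]

x̄ = F·x = [3, -2]
P̄ = F·P·Fᵀ + Q = [19 -6; -6 15]
y = z − H·x̄ = [-3]
S = H·P̄·Hᵀ + R = [89]
K = P̄·Hᵀ·S⁻¹ = [26/89; 18/89]
x' = x̄ + K·y = [189/89, -232/89]
P' = (I − K·H)·P̄ = [1015/89 -1002/89; -1002/89 1011/89]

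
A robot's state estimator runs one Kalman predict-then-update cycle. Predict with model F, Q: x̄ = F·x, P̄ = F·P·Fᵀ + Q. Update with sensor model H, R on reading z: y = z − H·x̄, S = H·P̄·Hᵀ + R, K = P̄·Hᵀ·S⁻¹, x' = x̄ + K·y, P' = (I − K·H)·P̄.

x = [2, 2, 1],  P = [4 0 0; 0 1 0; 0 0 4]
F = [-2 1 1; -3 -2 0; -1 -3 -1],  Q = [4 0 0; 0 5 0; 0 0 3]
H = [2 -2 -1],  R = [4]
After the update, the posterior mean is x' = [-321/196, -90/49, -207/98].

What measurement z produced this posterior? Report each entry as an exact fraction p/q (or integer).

z = [2]

x̄ = F·x = [-1, -10, -9]
P̄ = F·P·Fᵀ + Q = [25 22 1; 22 45 18; 1 18 20]
S = H·P̄·Hᵀ + R = [196]
K = P̄·Hᵀ·S⁻¹ = [5/196; -16/49; -27/98]
x' − x̄ = [-125/196, 400/49, 675/98] = K·y
y = (KᵀK)⁻¹·Kᵀ·(x' − x̄) = [-25]
z = y + H·x̄ = [-25] + [27] = [2]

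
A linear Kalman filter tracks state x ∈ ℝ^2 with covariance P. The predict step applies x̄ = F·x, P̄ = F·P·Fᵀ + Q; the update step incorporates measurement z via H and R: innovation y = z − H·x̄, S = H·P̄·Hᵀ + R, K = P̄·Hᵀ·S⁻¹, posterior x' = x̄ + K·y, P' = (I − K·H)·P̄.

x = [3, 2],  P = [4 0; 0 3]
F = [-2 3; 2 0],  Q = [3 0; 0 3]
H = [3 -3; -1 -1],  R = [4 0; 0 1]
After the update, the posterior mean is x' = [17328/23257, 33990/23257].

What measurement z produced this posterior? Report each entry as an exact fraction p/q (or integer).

z = [-2, -2]

x̄ = F·x = [0, 6]
P̄ = F·P·Fᵀ + Q = [46 -16; -16 19]
S = H·P̄·Hᵀ + R = [877 -81; -81 34]
K = P̄·Hᵀ·S⁻¹ = [3894/23257 -11244/23257; -3813/23257 -11136/23257]
x' − x̄ = [17328/23257, -105552/23257] = K·y
y = (KᵀK)⁻¹·Kᵀ·(x' − x̄) = [16, 4]
z = y + H·x̄ = [16, 4] + [-18, -6] = [-2, -2]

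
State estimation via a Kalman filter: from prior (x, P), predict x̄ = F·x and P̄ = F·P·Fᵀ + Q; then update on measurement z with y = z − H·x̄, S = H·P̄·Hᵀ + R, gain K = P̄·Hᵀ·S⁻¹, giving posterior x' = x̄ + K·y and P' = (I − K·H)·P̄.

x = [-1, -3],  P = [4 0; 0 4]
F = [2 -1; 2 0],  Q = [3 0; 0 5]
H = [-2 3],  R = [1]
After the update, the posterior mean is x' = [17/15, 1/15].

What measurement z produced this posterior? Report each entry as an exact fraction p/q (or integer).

x̄ = F·x = [1, -2]
P̄ = F·P·Fᵀ + Q = [23 16; 16 21]
S = H·P̄·Hᵀ + R = [90]
K = P̄·Hᵀ·S⁻¹ = [1/45; 31/90]
x' − x̄ = [2/15, 31/15] = K·y
y = (KᵀK)⁻¹·Kᵀ·(x' − x̄) = [6]
z = y + H·x̄ = [6] + [-8] = [-2]

z = [-2]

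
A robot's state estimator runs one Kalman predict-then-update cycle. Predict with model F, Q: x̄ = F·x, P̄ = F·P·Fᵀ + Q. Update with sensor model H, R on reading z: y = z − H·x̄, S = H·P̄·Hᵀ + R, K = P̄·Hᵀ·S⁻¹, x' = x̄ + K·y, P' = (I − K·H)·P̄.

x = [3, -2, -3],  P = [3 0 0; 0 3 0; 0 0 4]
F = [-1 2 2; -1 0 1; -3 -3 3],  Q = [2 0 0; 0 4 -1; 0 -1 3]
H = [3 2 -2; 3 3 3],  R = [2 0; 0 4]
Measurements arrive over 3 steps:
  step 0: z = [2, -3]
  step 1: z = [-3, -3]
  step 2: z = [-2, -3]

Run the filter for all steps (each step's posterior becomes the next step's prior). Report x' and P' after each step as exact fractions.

step 0: x' = [-1223/4551, 847/3034, -9721/9102], P' = [1020616/523365 -399999/174455 238297/523365; -399999/174455 1018991/348910 -190701/348910; 238297/523365 -190701/348910 357113/1046730]
step 1: x' = [-28720759558/31070422029, -1363647190/10356807343, -817946667/10356807343], P' = [54770301788/31070422029 -21400985368/10356807343 4251302668/10356807343; -21400985368/10356807343 27403102685/10356807343 -5123149401/10356807343; 4251302668/10356807343 -5123149401/10356807343 3364631221/10356807343]
step 2: x' = [-274631496182133/421306278651251, -59065233958187/421306278651251, -25922486083223/421306278651251], P' = [739226527767908/421306278651251 -866599560716172/421306278651251 172236925668308/421306278651251; -866599560716172/421306278651251 1110147106339585/421306278651251 -207597854727117/421306278651251; 172236925668308/421306278651251 -207597854727117/421306278651251 136707628824465/421306278651251]

step 0: x̄ = F·x = [-13, -6, -12]
step 0: P̄ = F·P·Fᵀ + Q = [33 11 15; 11 11 20; 15 20 93]
step 0: y = z − H·x̄ = [29, 90]
step 0: S = H·P̄·Hᵀ + R = [507 15; 15 2065]
step 0: K = P̄·Hᵀ·S⁻¹ = [18526/104673 14729/174455; 1939/69782 21219/348910; -42865/209346 65401/348910]
step 0: x' = x̄ + K·y = [-1223/4551, 847/3034, -9721/9102]
step 0: P' = (I − K·H)·P̄ = [1020616/523365 -399999/174455 238297/523365; -399999/174455 1018991/348910 -190701/348910; 238297/523365 -190701/348910 357113/1046730]
step 1: x̄ = F·x = [-161/123, -2425/3034, -4908/1517]
step 1: P̄ = F·P·Fᵀ + Q = [282538/14145 22439/4715 -32274/4715; 22439/4715 1877359/348910 -365822/174455; -32274/4715 -365822/174455 1792887/174455]
step 1: y = z − H·x̄ = [-5985/1517, 39535/3034]
step 1: S = H·P̄·Hᵀ + R = [69856042/174455 35107704/174455; 35107704/174455 87017461/348910]
step 1: K = P̄·Hᵀ·S⁻¹ = [1732862858/10356807343 830313422/10356807343; 424774034/10356807343 659225937/10356807343; -2110826620/10356807343 1869588366/10356807343]
step 1: x' = x̄ + K·y = [-28720759558/31070422029, -1363647190/10356807343, -817946667/10356807343]
step 1: P' = (I − K·H)·P̄ = [54770301788/31070422029 -21400985368/10356807343 4251302668/10356807343; -21400985368/10356807343 27403102685/10356807343 -5123149401/10356807343; 4251302668/10356807343 -5123149401/10356807343 3364631221/10356807343]
step 2: x̄ = F·x = [15631196416/31070422029, 26266919557/31070422029, 30357861127/10356807343]
step 2: P̄ = F·P·Fᵀ + Q = [568964559494/31070422029 134363380904/31070422029 -63519294904/10356807343; 134363380904/31070422029 163638067559/31070422029 -19833935801/10356807343; -63519294904/10356807343 -19833935801/10356807343 102766437117/10356807343]
step 2: y = z − H·x̄ = [20578894342/31070422029, -164042121383/10356807343]
step 2: S = H·P̄·Hᵀ + R = [11445641041760/31070422029 1898830210706/10356807343; 1898830210706/10356807343 2469955177318/10356807343]
step 2: K = P̄·Hᵀ·S⁻¹ = [70003305267382/421306278651251 33647919540033/421306278651251; 17845619992444/421306278651251 26962268172222/421306278651251; -85950095049120/421306278651251 76010024824242/421306278651251]
step 2: x' = x̄ + K·y = [-274631496182133/421306278651251, -59065233958187/421306278651251, -25922486083223/421306278651251]
step 2: P' = (I − K·H)·P̄ = [739226527767908/421306278651251 -866599560716172/421306278651251 172236925668308/421306278651251; -866599560716172/421306278651251 1110147106339585/421306278651251 -207597854727117/421306278651251; 172236925668308/421306278651251 -207597854727117/421306278651251 136707628824465/421306278651251]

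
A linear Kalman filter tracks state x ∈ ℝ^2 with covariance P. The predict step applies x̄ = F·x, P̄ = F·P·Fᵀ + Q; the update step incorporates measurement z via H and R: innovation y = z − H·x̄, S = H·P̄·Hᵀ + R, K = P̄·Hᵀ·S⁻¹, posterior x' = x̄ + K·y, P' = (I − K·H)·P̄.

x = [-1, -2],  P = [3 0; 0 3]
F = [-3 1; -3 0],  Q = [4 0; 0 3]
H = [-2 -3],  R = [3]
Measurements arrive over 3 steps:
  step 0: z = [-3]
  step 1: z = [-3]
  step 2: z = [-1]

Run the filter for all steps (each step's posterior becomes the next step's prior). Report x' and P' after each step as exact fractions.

step 0: x̄ = F·x = [1, 3]
step 0: P̄ = F·P·Fᵀ + Q = [34 27; 27 30]
step 0: y = z − H·x̄ = [8]
step 0: S = H·P̄·Hᵀ + R = [733]
step 0: K = P̄·Hᵀ·S⁻¹ = [-149/733; -144/733]
step 0: x' = x̄ + K·y = [-459/733, 1047/733]
step 0: P' = (I − K·H)·P̄ = [2721/733 -1665/733; -1665/733 1254/733]
step 1: x̄ = F·x = [2424/733, 1377/733]
step 1: P̄ = F·P·Fᵀ + Q = [38665/733 29484/733; 29484/733 26688/733]
step 1: y = z − H·x̄ = [6780/733]
step 1: S = H·P̄·Hᵀ + R = [750859/733]
step 1: K = P̄·Hᵀ·S⁻¹ = [-165782/750859; -139032/750859]
step 1: x' = x̄ + K·y = [949632/750859, 124551/750859]
step 1: P' = (I − K·H)·P̄ = [2112267/750859 -1242396/750859; -1242396/750859 967296/750859]
step 2: x̄ = F·x = [-2724345/750859, -2848896/750859]
step 2: P̄ = F·P·Fᵀ + Q = [30435511/750859 22737591/750859; 22737591/750859 21262980/750859]
step 2: y = z − H·x̄ = [-14746237/750859]
step 2: S = H·P̄·Hᵀ + R = [588212533/750859]
step 2: K = P̄·Hᵀ·S⁻¹ = [-129083795/588212533; -109264122/588212533]
step 2: x' = x̄ + K·y = [400882670/588212533, -85930506/588212533]
step 2: P' = (I − K·H)·P̄ = [1651339182/588212533 -971808993/588212533; -971808993/588212533 757136784/588212533]

step 0: x' = [-459/733, 1047/733], P' = [2721/733 -1665/733; -1665/733 1254/733]
step 1: x' = [949632/750859, 124551/750859], P' = [2112267/750859 -1242396/750859; -1242396/750859 967296/750859]
step 2: x' = [400882670/588212533, -85930506/588212533], P' = [1651339182/588212533 -971808993/588212533; -971808993/588212533 757136784/588212533]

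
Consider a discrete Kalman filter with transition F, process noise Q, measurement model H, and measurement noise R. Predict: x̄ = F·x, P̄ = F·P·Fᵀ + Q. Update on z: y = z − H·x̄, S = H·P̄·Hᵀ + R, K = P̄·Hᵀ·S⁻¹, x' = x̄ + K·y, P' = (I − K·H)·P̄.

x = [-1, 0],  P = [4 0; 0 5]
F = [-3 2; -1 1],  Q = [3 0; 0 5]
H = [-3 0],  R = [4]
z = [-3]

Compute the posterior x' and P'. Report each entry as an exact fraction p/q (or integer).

x' = [543/535, 139/535]
P' = [236/535 88/535; 88/535 3134/535]

x̄ = F·x = [3, 1]
P̄ = F·P·Fᵀ + Q = [59 22; 22 14]
y = z − H·x̄ = [6]
S = H·P̄·Hᵀ + R = [535]
K = P̄·Hᵀ·S⁻¹ = [-177/535; -66/535]
x' = x̄ + K·y = [543/535, 139/535]
P' = (I − K·H)·P̄ = [236/535 88/535; 88/535 3134/535]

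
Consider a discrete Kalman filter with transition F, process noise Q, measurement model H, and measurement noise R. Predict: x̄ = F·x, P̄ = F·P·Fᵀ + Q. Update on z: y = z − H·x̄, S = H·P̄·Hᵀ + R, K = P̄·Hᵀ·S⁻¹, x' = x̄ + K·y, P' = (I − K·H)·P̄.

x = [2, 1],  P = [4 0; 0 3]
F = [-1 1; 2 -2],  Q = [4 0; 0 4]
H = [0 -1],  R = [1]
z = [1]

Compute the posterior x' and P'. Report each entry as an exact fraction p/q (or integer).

x̄ = F·x = [-1, 2]
P̄ = F·P·Fᵀ + Q = [11 -14; -14 32]
y = z − H·x̄ = [3]
S = H·P̄·Hᵀ + R = [33]
K = P̄·Hᵀ·S⁻¹ = [14/33; -32/33]
x' = x̄ + K·y = [3/11, -10/11]
P' = (I − K·H)·P̄ = [167/33 -14/33; -14/33 32/33]

x' = [3/11, -10/11]
P' = [167/33 -14/33; -14/33 32/33]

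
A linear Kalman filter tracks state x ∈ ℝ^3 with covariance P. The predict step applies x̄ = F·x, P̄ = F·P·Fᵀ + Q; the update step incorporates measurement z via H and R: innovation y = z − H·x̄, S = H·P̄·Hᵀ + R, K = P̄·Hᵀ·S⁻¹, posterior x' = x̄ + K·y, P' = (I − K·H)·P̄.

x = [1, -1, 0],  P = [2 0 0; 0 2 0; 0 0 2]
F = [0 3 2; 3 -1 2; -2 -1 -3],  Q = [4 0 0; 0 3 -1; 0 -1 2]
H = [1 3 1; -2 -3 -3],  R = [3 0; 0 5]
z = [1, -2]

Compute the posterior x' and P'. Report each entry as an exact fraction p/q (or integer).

x' = [-2167/631, 568/631, 3677/1893]
P' = [17490/631 -2938/631 -8592/631; -2938/631 1001/631 811/631; -8592/631 811/631 5272/631]

x̄ = F·x = [-3, 4, -1]
P̄ = F·P·Fᵀ + Q = [30 2 -18; 2 31 -23; -18 -23 30]
y = z − H·x̄ = [-7, 1]
S = H·P̄·Hᵀ + R = [180 -81; -81 68]
K = P̄·Hᵀ·S⁻¹ = [28/631 -78/631; 292/631 88/631; -887/1893 -213/631]
x' = x̄ + K·y = [-2167/631, 568/631, 3677/1893]
P' = (I − K·H)·P̄ = [17490/631 -2938/631 -8592/631; -2938/631 1001/631 811/631; -8592/631 811/631 5272/631]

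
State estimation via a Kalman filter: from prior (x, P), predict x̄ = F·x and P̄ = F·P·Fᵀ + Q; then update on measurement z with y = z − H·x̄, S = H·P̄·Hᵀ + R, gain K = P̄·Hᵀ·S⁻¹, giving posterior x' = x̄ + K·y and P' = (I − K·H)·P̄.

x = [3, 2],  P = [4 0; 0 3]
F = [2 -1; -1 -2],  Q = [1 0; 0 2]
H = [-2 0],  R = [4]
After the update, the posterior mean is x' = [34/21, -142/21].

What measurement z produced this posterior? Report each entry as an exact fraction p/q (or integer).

x̄ = F·x = [4, -7]
P̄ = F·P·Fᵀ + Q = [20 -2; -2 18]
S = H·P̄·Hᵀ + R = [84]
K = P̄·Hᵀ·S⁻¹ = [-10/21; 1/21]
x' − x̄ = [-50/21, 5/21] = K·y
y = (KᵀK)⁻¹·Kᵀ·(x' − x̄) = [5]
z = y + H·x̄ = [5] + [-8] = [-3]

z = [-3]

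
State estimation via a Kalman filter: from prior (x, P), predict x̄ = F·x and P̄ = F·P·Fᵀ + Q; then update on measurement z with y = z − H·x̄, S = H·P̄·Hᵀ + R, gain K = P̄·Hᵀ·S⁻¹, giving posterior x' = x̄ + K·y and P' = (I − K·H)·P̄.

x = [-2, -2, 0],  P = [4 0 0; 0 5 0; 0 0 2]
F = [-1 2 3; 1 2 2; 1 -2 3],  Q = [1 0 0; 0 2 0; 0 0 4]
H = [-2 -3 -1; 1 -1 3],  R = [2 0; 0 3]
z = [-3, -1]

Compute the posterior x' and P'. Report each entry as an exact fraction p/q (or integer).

x' = [547053/170494, -53914/85247, -134887/85247]
P' = [1561339/170494 -378703/85247 -390184/85247; -378703/85247 201374/85247 186770/85247; -390184/85247 186770/85247 219576/85247]

x̄ = F·x = [-2, -6, 2]
P̄ = F·P·Fᵀ + Q = [43 28 -6; 28 34 -4; -6 -4 46]
y = z − H·x̄ = [-23, -11]
S = H·P̄·Hᵀ + R = [814 -76; -76 426]
K = P̄·Hᵀ·S⁻¹ = [-17523/85247 -7453/170494; -16743/85247 -6589/85247; 241/85247 27258/85247]
x' = x̄ + K·y = [547053/170494, -53914/85247, -134887/85247]
P' = (I − K·H)·P̄ = [1561339/170494 -378703/85247 -390184/85247; -378703/85247 201374/85247 186770/85247; -390184/85247 186770/85247 219576/85247]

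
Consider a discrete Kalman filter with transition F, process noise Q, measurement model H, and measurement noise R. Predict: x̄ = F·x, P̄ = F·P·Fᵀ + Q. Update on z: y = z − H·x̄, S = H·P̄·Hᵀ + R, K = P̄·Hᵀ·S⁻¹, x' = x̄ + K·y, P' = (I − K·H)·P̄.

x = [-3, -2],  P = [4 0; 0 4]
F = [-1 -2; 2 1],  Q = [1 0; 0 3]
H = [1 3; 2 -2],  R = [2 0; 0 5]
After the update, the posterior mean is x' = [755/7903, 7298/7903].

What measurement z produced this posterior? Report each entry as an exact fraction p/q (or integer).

z = [3, -2]

x̄ = F·x = [7, -8]
P̄ = F·P·Fᵀ + Q = [21 -16; -16 23]
S = H·P̄·Hᵀ + R = [134 -160; -160 309]
K = P̄·Hᵀ·S⁻¹ = [3497/15806 2798/7903; 3897/15806 -986/7903]
x' − x̄ = [-54566/7903, 70522/7903] = K·y
y = (KᵀK)⁻¹·Kᵀ·(x' − x̄) = [20, -32]
z = y + H·x̄ = [20, -32] + [-17, 30] = [3, -2]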